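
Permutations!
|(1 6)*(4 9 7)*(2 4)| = |(1 6)(2 4 9 7)| = 4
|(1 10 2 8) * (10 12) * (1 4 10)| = |(1 12)(2 8 4 10)| = 4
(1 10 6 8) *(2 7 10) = [0, 2, 7, 3, 4, 5, 8, 10, 1, 9, 6] = (1 2 7 10 6 8)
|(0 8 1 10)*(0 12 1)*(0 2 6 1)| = 7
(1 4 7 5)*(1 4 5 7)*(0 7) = [7, 5, 2, 3, 1, 4, 6, 0] = (0 7)(1 5 4)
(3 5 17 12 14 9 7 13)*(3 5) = (5 17 12 14 9 7 13) = [0, 1, 2, 3, 4, 17, 6, 13, 8, 7, 10, 11, 14, 5, 9, 15, 16, 12]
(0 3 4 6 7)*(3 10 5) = (0 10 5 3 4 6 7) = [10, 1, 2, 4, 6, 3, 7, 0, 8, 9, 5]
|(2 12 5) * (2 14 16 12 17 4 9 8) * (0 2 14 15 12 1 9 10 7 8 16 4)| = 15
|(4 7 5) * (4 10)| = |(4 7 5 10)| = 4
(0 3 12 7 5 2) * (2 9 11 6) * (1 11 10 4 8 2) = (0 3 12 7 5 9 10 4 8 2)(1 11 6) = [3, 11, 0, 12, 8, 9, 1, 5, 2, 10, 4, 6, 7]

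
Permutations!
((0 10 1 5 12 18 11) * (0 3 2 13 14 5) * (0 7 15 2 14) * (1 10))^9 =(0 15)(1 2)(3 12)(5 11)(7 13)(14 18) =[15, 2, 1, 12, 4, 11, 6, 13, 8, 9, 10, 5, 3, 7, 18, 0, 16, 17, 14]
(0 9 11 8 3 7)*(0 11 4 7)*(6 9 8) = [8, 1, 2, 0, 7, 5, 9, 11, 3, 4, 10, 6] = (0 8 3)(4 7 11 6 9)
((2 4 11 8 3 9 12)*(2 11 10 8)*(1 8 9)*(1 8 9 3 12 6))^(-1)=(1 6 9)(2 11 12 8 3 10 4)=[0, 6, 11, 10, 2, 5, 9, 7, 3, 1, 4, 12, 8]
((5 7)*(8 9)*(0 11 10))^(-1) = (0 10 11)(5 7)(8 9) = [10, 1, 2, 3, 4, 7, 6, 5, 9, 8, 11, 0]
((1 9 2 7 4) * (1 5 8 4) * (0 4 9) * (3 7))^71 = (0 1 7 3 2 9 8 5 4) = [1, 7, 9, 2, 0, 4, 6, 3, 5, 8]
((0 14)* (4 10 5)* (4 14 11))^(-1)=(0 14 5 10 4 11)=[14, 1, 2, 3, 11, 10, 6, 7, 8, 9, 4, 0, 12, 13, 5]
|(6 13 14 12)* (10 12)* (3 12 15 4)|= |(3 12 6 13 14 10 15 4)|= 8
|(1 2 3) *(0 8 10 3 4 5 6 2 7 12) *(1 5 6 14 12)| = |(0 8 10 3 5 14 12)(1 7)(2 4 6)| = 42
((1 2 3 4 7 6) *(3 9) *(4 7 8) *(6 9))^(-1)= (1 6 2)(3 9 7)(4 8)= [0, 6, 1, 9, 8, 5, 2, 3, 4, 7]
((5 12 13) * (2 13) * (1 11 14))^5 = (1 14 11)(2 13 5 12) = [0, 14, 13, 3, 4, 12, 6, 7, 8, 9, 10, 1, 2, 5, 11]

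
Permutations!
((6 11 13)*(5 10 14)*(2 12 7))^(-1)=(2 7 12)(5 14 10)(6 13 11)=[0, 1, 7, 3, 4, 14, 13, 12, 8, 9, 5, 6, 2, 11, 10]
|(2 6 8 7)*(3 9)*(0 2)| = 10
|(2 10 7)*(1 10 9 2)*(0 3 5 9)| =|(0 3 5 9 2)(1 10 7)| =15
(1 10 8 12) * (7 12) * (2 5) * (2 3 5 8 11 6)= (1 10 11 6 2 8 7 12)(3 5)= [0, 10, 8, 5, 4, 3, 2, 12, 7, 9, 11, 6, 1]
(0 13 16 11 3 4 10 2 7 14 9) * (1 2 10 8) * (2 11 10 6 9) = [13, 11, 7, 4, 8, 5, 9, 14, 1, 0, 6, 3, 12, 16, 2, 15, 10] = (0 13 16 10 6 9)(1 11 3 4 8)(2 7 14)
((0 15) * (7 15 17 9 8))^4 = (0 7 9)(8 17 15) = [7, 1, 2, 3, 4, 5, 6, 9, 17, 0, 10, 11, 12, 13, 14, 8, 16, 15]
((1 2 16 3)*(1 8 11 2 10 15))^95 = (16)(1 15 10) = [0, 15, 2, 3, 4, 5, 6, 7, 8, 9, 1, 11, 12, 13, 14, 10, 16]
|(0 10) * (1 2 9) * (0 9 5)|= 6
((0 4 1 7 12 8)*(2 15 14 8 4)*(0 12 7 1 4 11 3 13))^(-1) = (0 13 3 11 12 8 14 15 2) = [13, 1, 0, 11, 4, 5, 6, 7, 14, 9, 10, 12, 8, 3, 15, 2]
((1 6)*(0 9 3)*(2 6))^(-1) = (0 3 9)(1 6 2) = [3, 6, 1, 9, 4, 5, 2, 7, 8, 0]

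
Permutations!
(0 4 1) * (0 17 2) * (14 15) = [4, 17, 0, 3, 1, 5, 6, 7, 8, 9, 10, 11, 12, 13, 15, 14, 16, 2] = (0 4 1 17 2)(14 15)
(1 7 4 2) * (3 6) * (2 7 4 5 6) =[0, 4, 1, 2, 7, 6, 3, 5] =(1 4 7 5 6 3 2)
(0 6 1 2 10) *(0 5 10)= [6, 2, 0, 3, 4, 10, 1, 7, 8, 9, 5]= (0 6 1 2)(5 10)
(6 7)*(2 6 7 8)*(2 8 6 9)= (2 9)= [0, 1, 9, 3, 4, 5, 6, 7, 8, 2]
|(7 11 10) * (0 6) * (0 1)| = 3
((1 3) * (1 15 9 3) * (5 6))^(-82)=(3 9 15)=[0, 1, 2, 9, 4, 5, 6, 7, 8, 15, 10, 11, 12, 13, 14, 3]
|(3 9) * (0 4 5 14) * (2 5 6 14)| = 4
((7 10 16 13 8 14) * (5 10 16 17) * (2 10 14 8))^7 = (2 13 16 7 14 5 17 10) = [0, 1, 13, 3, 4, 17, 6, 14, 8, 9, 2, 11, 12, 16, 5, 15, 7, 10]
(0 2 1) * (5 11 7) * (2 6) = (0 6 2 1)(5 11 7) = [6, 0, 1, 3, 4, 11, 2, 5, 8, 9, 10, 7]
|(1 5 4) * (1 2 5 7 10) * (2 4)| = |(1 7 10)(2 5)| = 6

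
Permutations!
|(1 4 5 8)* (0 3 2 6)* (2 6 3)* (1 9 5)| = 12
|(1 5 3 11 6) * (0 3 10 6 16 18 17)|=|(0 3 11 16 18 17)(1 5 10 6)|=12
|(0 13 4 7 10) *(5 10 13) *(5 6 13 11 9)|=9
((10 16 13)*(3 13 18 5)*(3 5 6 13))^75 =(18) =[0, 1, 2, 3, 4, 5, 6, 7, 8, 9, 10, 11, 12, 13, 14, 15, 16, 17, 18]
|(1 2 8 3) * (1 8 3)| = |(1 2 3 8)| = 4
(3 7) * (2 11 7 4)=[0, 1, 11, 4, 2, 5, 6, 3, 8, 9, 10, 7]=(2 11 7 3 4)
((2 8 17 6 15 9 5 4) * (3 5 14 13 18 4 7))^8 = (2 18 14 15 17)(3 7 5)(4 13 9 6 8) = [0, 1, 18, 7, 13, 3, 8, 5, 4, 6, 10, 11, 12, 9, 15, 17, 16, 2, 14]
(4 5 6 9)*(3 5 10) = (3 5 6 9 4 10) = [0, 1, 2, 5, 10, 6, 9, 7, 8, 4, 3]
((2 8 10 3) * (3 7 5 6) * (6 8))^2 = (2 3 6)(5 10)(7 8) = [0, 1, 3, 6, 4, 10, 2, 8, 7, 9, 5]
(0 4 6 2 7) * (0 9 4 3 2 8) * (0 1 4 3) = (1 4 6 8)(2 7 9 3) = [0, 4, 7, 2, 6, 5, 8, 9, 1, 3]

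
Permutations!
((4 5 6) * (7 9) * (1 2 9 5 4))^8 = (1 9 5)(2 7 6) = [0, 9, 7, 3, 4, 1, 2, 6, 8, 5]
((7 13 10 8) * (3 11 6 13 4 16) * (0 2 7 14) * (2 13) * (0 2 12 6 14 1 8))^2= (0 10 13)(2 4 3 14 7 16 11)= [10, 1, 4, 14, 3, 5, 6, 16, 8, 9, 13, 2, 12, 0, 7, 15, 11]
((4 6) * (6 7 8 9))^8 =(4 9 7 6 8) =[0, 1, 2, 3, 9, 5, 8, 6, 4, 7]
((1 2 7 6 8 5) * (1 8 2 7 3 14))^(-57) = (1 2)(3 7)(5 8)(6 14) = [0, 2, 1, 7, 4, 8, 14, 3, 5, 9, 10, 11, 12, 13, 6]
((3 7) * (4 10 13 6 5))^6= (4 10 13 6 5)= [0, 1, 2, 3, 10, 4, 5, 7, 8, 9, 13, 11, 12, 6]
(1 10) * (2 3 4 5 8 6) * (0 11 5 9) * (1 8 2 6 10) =(0 11 5 2 3 4 9)(8 10) =[11, 1, 3, 4, 9, 2, 6, 7, 10, 0, 8, 5]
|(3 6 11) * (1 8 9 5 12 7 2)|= |(1 8 9 5 12 7 2)(3 6 11)|= 21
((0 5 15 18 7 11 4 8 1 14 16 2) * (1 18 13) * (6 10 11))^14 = (18)(0 16 1 15)(2 14 13 5) = [16, 15, 14, 3, 4, 2, 6, 7, 8, 9, 10, 11, 12, 5, 13, 0, 1, 17, 18]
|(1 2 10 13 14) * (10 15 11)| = |(1 2 15 11 10 13 14)| = 7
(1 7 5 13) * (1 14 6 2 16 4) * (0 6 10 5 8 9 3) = [6, 7, 16, 0, 1, 13, 2, 8, 9, 3, 5, 11, 12, 14, 10, 15, 4] = (0 6 2 16 4 1 7 8 9 3)(5 13 14 10)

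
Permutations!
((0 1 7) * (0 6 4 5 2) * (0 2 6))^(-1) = (0 7 1)(4 6 5) = [7, 0, 2, 3, 6, 4, 5, 1]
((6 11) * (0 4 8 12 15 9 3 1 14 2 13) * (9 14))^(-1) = (0 13 2 14 15 12 8 4)(1 3 9)(6 11) = [13, 3, 14, 9, 0, 5, 11, 7, 4, 1, 10, 6, 8, 2, 15, 12]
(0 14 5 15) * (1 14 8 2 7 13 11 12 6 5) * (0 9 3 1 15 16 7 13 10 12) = (0 8 2 13 11)(1 14 15 9 3)(5 16 7 10 12 6) = [8, 14, 13, 1, 4, 16, 5, 10, 2, 3, 12, 0, 6, 11, 15, 9, 7]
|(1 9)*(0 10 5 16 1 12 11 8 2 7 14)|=|(0 10 5 16 1 9 12 11 8 2 7 14)|=12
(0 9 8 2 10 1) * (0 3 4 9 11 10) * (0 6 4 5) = (0 11 10 1 3 5)(2 6 4 9 8) = [11, 3, 6, 5, 9, 0, 4, 7, 2, 8, 1, 10]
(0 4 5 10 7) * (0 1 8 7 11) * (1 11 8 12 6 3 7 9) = (0 4 5 10 8 9 1 12 6 3 7 11) = [4, 12, 2, 7, 5, 10, 3, 11, 9, 1, 8, 0, 6]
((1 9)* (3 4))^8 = (9) = [0, 1, 2, 3, 4, 5, 6, 7, 8, 9]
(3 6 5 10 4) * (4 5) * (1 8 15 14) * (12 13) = (1 8 15 14)(3 6 4)(5 10)(12 13) = [0, 8, 2, 6, 3, 10, 4, 7, 15, 9, 5, 11, 13, 12, 1, 14]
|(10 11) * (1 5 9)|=6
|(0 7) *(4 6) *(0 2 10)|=|(0 7 2 10)(4 6)|=4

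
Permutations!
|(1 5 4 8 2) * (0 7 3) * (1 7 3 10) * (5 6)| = |(0 3)(1 6 5 4 8 2 7 10)| = 8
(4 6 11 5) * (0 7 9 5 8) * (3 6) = [7, 1, 2, 6, 3, 4, 11, 9, 0, 5, 10, 8] = (0 7 9 5 4 3 6 11 8)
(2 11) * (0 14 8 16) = (0 14 8 16)(2 11) = [14, 1, 11, 3, 4, 5, 6, 7, 16, 9, 10, 2, 12, 13, 8, 15, 0]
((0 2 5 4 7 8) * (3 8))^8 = (0 2 5 4 7 3 8) = [2, 1, 5, 8, 7, 4, 6, 3, 0]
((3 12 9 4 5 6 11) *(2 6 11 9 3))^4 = (12)(2 5 9)(4 6 11) = [0, 1, 5, 3, 6, 9, 11, 7, 8, 2, 10, 4, 12]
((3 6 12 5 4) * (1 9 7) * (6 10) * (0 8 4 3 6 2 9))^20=(0 2 12)(1 10 6)(3 4 7)(5 8 9)=[2, 10, 12, 4, 7, 8, 1, 3, 9, 5, 6, 11, 0]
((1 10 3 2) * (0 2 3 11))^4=(0 11 10 1 2)=[11, 2, 0, 3, 4, 5, 6, 7, 8, 9, 1, 10]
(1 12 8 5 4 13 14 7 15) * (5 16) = (1 12 8 16 5 4 13 14 7 15) = [0, 12, 2, 3, 13, 4, 6, 15, 16, 9, 10, 11, 8, 14, 7, 1, 5]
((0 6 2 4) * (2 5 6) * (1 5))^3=(6)=[0, 1, 2, 3, 4, 5, 6]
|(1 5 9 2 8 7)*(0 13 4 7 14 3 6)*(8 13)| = |(0 8 14 3 6)(1 5 9 2 13 4 7)| = 35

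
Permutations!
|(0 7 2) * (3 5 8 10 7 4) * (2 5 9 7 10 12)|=|(0 4 3 9 7 5 8 12 2)|=9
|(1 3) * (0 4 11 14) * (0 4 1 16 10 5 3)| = 12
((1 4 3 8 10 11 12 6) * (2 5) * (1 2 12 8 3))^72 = (12) = [0, 1, 2, 3, 4, 5, 6, 7, 8, 9, 10, 11, 12]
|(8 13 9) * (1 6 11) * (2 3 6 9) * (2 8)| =|(1 9 2 3 6 11)(8 13)| =6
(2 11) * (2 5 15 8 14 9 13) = (2 11 5 15 8 14 9 13) = [0, 1, 11, 3, 4, 15, 6, 7, 14, 13, 10, 5, 12, 2, 9, 8]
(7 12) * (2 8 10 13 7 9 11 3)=(2 8 10 13 7 12 9 11 3)=[0, 1, 8, 2, 4, 5, 6, 12, 10, 11, 13, 3, 9, 7]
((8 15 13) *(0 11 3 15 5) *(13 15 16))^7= (16)= [0, 1, 2, 3, 4, 5, 6, 7, 8, 9, 10, 11, 12, 13, 14, 15, 16]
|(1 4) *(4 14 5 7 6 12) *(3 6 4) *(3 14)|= |(1 3 6 12 14 5 7 4)|= 8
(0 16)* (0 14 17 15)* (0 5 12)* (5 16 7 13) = [7, 1, 2, 3, 4, 12, 6, 13, 8, 9, 10, 11, 0, 5, 17, 16, 14, 15] = (0 7 13 5 12)(14 17 15 16)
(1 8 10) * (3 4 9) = (1 8 10)(3 4 9) = [0, 8, 2, 4, 9, 5, 6, 7, 10, 3, 1]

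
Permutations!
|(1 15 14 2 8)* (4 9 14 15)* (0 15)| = |(0 15)(1 4 9 14 2 8)| = 6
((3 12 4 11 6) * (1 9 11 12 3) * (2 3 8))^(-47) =(1 9 11 6)(2 3 8)(4 12) =[0, 9, 3, 8, 12, 5, 1, 7, 2, 11, 10, 6, 4]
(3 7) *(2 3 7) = (7)(2 3) = [0, 1, 3, 2, 4, 5, 6, 7]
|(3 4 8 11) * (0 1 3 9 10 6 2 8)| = 12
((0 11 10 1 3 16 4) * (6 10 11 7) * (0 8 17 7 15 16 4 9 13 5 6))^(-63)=[10, 15, 2, 16, 9, 17, 7, 6, 13, 4, 0, 11, 12, 8, 14, 1, 3, 5]=(0 10)(1 15)(3 16)(4 9)(5 17)(6 7)(8 13)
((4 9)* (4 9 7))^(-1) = [0, 1, 2, 3, 7, 5, 6, 4, 8, 9] = (9)(4 7)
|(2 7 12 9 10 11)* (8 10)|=|(2 7 12 9 8 10 11)|=7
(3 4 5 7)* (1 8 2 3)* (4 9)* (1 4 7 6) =(1 8 2 3 9 7 4 5 6) =[0, 8, 3, 9, 5, 6, 1, 4, 2, 7]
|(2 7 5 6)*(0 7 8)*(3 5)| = 7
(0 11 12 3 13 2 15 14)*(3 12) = (0 11 3 13 2 15 14) = [11, 1, 15, 13, 4, 5, 6, 7, 8, 9, 10, 3, 12, 2, 0, 14]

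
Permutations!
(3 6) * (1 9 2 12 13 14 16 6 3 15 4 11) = [0, 9, 12, 3, 11, 5, 15, 7, 8, 2, 10, 1, 13, 14, 16, 4, 6] = (1 9 2 12 13 14 16 6 15 4 11)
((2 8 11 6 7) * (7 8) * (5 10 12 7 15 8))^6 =[0, 1, 10, 3, 4, 8, 15, 5, 7, 9, 11, 2, 6, 13, 14, 12] =(2 10 11)(5 8 7)(6 15 12)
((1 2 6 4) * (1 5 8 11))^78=(1 2 6 4 5 8 11)=[0, 2, 6, 3, 5, 8, 4, 7, 11, 9, 10, 1]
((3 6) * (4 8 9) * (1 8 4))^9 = [0, 1, 2, 6, 4, 5, 3, 7, 8, 9] = (9)(3 6)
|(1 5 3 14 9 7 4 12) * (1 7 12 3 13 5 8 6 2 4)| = |(1 8 6 2 4 3 14 9 12 7)(5 13)| = 10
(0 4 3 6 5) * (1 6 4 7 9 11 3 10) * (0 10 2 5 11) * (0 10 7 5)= (0 5 7 9 10 1 6 11 3 4 2)= [5, 6, 0, 4, 2, 7, 11, 9, 8, 10, 1, 3]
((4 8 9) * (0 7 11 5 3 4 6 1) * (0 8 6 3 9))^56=(0 4 11 1 9)(3 7 6 5 8)=[4, 9, 2, 7, 11, 8, 5, 6, 3, 0, 10, 1]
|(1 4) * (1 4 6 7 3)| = |(1 6 7 3)| = 4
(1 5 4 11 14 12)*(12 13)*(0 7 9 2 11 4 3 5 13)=(0 7 9 2 11 14)(1 13 12)(3 5)=[7, 13, 11, 5, 4, 3, 6, 9, 8, 2, 10, 14, 1, 12, 0]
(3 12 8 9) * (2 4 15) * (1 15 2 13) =(1 15 13)(2 4)(3 12 8 9) =[0, 15, 4, 12, 2, 5, 6, 7, 9, 3, 10, 11, 8, 1, 14, 13]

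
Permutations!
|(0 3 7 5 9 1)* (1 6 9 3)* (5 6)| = |(0 1)(3 7 6 9 5)| = 10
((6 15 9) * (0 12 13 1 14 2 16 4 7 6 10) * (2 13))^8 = (0 9 6 4 2)(1 13 14)(7 16 12 10 15) = [9, 13, 0, 3, 2, 5, 4, 16, 8, 6, 15, 11, 10, 14, 1, 7, 12]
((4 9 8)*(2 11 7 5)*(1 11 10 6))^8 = (1 11 7 5 2 10 6)(4 8 9) = [0, 11, 10, 3, 8, 2, 1, 5, 9, 4, 6, 7]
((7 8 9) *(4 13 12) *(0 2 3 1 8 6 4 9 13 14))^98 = (0 3 8 12 7 4)(1 13 9 6 14 2) = [3, 13, 1, 8, 0, 5, 14, 4, 12, 6, 10, 11, 7, 9, 2]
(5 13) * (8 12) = [0, 1, 2, 3, 4, 13, 6, 7, 12, 9, 10, 11, 8, 5] = (5 13)(8 12)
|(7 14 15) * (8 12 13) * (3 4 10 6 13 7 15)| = 9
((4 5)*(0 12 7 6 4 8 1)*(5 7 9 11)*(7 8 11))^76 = (0 6)(1 7)(4 12)(8 9) = [6, 7, 2, 3, 12, 5, 0, 1, 9, 8, 10, 11, 4]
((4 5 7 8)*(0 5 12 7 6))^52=(12)(0 5 6)=[5, 1, 2, 3, 4, 6, 0, 7, 8, 9, 10, 11, 12]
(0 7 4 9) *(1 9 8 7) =[1, 9, 2, 3, 8, 5, 6, 4, 7, 0] =(0 1 9)(4 8 7)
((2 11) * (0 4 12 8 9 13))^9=[8, 1, 11, 3, 9, 5, 6, 7, 0, 4, 10, 2, 13, 12]=(0 8)(2 11)(4 9)(12 13)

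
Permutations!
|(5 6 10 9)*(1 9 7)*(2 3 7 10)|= 7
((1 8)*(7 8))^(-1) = (1 8 7) = [0, 8, 2, 3, 4, 5, 6, 1, 7]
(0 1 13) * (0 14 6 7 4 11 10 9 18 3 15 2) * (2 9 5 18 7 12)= (0 1 13 14 6 12 2)(3 15 9 7 4 11 10 5 18)= [1, 13, 0, 15, 11, 18, 12, 4, 8, 7, 5, 10, 2, 14, 6, 9, 16, 17, 3]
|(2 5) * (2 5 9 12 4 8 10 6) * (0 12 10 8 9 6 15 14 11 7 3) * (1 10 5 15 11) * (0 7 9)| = 42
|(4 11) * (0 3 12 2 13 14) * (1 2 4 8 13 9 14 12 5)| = |(0 3 5 1 2 9 14)(4 11 8 13 12)| = 35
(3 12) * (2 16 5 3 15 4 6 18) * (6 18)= [0, 1, 16, 12, 18, 3, 6, 7, 8, 9, 10, 11, 15, 13, 14, 4, 5, 17, 2]= (2 16 5 3 12 15 4 18)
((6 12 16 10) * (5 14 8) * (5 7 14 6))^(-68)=[0, 1, 2, 3, 4, 12, 16, 14, 7, 9, 6, 11, 10, 13, 8, 15, 5]=(5 12 10 6 16)(7 14 8)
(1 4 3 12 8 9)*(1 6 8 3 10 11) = (1 4 10 11)(3 12)(6 8 9) = [0, 4, 2, 12, 10, 5, 8, 7, 9, 6, 11, 1, 3]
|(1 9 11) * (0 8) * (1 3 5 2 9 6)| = 10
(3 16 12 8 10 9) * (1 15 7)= [0, 15, 2, 16, 4, 5, 6, 1, 10, 3, 9, 11, 8, 13, 14, 7, 12]= (1 15 7)(3 16 12 8 10 9)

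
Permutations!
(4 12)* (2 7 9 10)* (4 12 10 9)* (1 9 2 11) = [0, 9, 7, 3, 10, 5, 6, 4, 8, 2, 11, 1, 12] = (12)(1 9 2 7 4 10 11)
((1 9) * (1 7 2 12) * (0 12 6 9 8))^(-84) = [0, 1, 2, 3, 4, 5, 6, 7, 8, 9, 10, 11, 12] = (12)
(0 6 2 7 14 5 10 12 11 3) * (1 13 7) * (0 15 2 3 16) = (0 6 3 15 2 1 13 7 14 5 10 12 11 16) = [6, 13, 1, 15, 4, 10, 3, 14, 8, 9, 12, 16, 11, 7, 5, 2, 0]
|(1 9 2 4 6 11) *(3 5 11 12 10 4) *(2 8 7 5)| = 12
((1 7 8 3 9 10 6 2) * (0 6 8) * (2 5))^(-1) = (0 7 1 2 5 6)(3 8 10 9) = [7, 2, 5, 8, 4, 6, 0, 1, 10, 3, 9]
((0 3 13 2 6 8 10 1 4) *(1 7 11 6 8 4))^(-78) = [13, 1, 10, 2, 3, 5, 0, 6, 7, 9, 11, 4, 12, 8] = (0 13 8 7 6)(2 10 11 4 3)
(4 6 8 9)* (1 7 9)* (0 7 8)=[7, 8, 2, 3, 6, 5, 0, 9, 1, 4]=(0 7 9 4 6)(1 8)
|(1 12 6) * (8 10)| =|(1 12 6)(8 10)| =6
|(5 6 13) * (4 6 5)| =3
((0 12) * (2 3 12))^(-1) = [12, 1, 0, 2, 4, 5, 6, 7, 8, 9, 10, 11, 3] = (0 12 3 2)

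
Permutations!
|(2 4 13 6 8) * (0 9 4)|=|(0 9 4 13 6 8 2)|=7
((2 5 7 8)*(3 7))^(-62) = [0, 1, 7, 2, 4, 8, 6, 5, 3] = (2 7 5 8 3)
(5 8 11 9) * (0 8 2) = (0 8 11 9 5 2) = [8, 1, 0, 3, 4, 2, 6, 7, 11, 5, 10, 9]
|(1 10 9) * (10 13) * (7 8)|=|(1 13 10 9)(7 8)|=4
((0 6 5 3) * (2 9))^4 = (9) = [0, 1, 2, 3, 4, 5, 6, 7, 8, 9]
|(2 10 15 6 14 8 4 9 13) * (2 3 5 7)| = |(2 10 15 6 14 8 4 9 13 3 5 7)| = 12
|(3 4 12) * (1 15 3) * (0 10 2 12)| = |(0 10 2 12 1 15 3 4)| = 8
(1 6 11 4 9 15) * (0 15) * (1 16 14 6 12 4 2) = (0 15 16 14 6 11 2 1 12 4 9) = [15, 12, 1, 3, 9, 5, 11, 7, 8, 0, 10, 2, 4, 13, 6, 16, 14]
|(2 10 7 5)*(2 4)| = |(2 10 7 5 4)| = 5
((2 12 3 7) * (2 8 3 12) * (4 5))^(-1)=(12)(3 8 7)(4 5)=[0, 1, 2, 8, 5, 4, 6, 3, 7, 9, 10, 11, 12]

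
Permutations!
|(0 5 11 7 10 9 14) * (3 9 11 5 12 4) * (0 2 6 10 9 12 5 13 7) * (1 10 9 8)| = |(0 5 13 7 8 1 10 11)(2 6 9 14)(3 12 4)| = 24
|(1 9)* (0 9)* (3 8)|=|(0 9 1)(3 8)|=6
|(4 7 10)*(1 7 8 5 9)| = 7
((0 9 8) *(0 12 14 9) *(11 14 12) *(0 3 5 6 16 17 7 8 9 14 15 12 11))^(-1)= [8, 1, 2, 0, 4, 3, 5, 17, 7, 9, 10, 12, 15, 13, 14, 11, 6, 16]= (0 8 7 17 16 6 5 3)(11 12 15)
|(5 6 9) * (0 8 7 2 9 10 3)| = |(0 8 7 2 9 5 6 10 3)| = 9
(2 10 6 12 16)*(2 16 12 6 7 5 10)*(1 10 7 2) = (16)(1 10 2)(5 7) = [0, 10, 1, 3, 4, 7, 6, 5, 8, 9, 2, 11, 12, 13, 14, 15, 16]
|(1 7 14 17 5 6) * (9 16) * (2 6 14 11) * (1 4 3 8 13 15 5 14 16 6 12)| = 90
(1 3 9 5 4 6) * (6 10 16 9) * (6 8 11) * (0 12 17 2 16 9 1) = (0 12 17 2 16 1 3 8 11 6)(4 10 9 5) = [12, 3, 16, 8, 10, 4, 0, 7, 11, 5, 9, 6, 17, 13, 14, 15, 1, 2]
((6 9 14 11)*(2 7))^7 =(2 7)(6 11 14 9) =[0, 1, 7, 3, 4, 5, 11, 2, 8, 6, 10, 14, 12, 13, 9]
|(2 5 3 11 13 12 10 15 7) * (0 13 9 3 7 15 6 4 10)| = |(15)(0 13 12)(2 5 7)(3 11 9)(4 10 6)| = 3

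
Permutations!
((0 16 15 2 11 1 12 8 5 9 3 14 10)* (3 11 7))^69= [3, 5, 0, 15, 4, 1, 6, 16, 11, 12, 7, 8, 9, 13, 2, 10, 14]= (0 3 15 10 7 16 14 2)(1 5)(8 11)(9 12)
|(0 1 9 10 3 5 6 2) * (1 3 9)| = |(0 3 5 6 2)(9 10)| = 10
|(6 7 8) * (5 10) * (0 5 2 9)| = 15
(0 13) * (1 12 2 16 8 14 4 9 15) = (0 13)(1 12 2 16 8 14 4 9 15) = [13, 12, 16, 3, 9, 5, 6, 7, 14, 15, 10, 11, 2, 0, 4, 1, 8]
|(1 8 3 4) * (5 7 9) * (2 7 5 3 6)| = 8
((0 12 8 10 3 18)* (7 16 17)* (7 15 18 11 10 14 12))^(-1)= (0 18 15 17 16 7)(3 10 11)(8 12 14)= [18, 1, 2, 10, 4, 5, 6, 0, 12, 9, 11, 3, 14, 13, 8, 17, 7, 16, 15]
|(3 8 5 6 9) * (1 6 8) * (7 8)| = 12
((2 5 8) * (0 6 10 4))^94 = (0 10)(2 5 8)(4 6) = [10, 1, 5, 3, 6, 8, 4, 7, 2, 9, 0]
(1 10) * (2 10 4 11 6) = [0, 4, 10, 3, 11, 5, 2, 7, 8, 9, 1, 6] = (1 4 11 6 2 10)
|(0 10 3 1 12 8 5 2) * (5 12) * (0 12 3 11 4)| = 12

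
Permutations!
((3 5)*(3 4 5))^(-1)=(4 5)=[0, 1, 2, 3, 5, 4]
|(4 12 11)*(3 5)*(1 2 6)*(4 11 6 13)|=|(1 2 13 4 12 6)(3 5)|=6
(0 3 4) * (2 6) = (0 3 4)(2 6) = [3, 1, 6, 4, 0, 5, 2]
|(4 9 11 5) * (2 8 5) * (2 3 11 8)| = 4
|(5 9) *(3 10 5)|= 4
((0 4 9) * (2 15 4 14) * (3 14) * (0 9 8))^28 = (15) = [0, 1, 2, 3, 4, 5, 6, 7, 8, 9, 10, 11, 12, 13, 14, 15]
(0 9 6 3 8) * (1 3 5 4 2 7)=[9, 3, 7, 8, 2, 4, 5, 1, 0, 6]=(0 9 6 5 4 2 7 1 3 8)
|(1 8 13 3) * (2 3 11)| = |(1 8 13 11 2 3)| = 6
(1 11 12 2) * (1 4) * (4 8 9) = (1 11 12 2 8 9 4) = [0, 11, 8, 3, 1, 5, 6, 7, 9, 4, 10, 12, 2]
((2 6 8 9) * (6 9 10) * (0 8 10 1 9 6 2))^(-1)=(0 9 1 8)(2 10 6)=[9, 8, 10, 3, 4, 5, 2, 7, 0, 1, 6]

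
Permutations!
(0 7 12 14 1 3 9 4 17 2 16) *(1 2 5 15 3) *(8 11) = [7, 1, 16, 9, 17, 15, 6, 12, 11, 4, 10, 8, 14, 13, 2, 3, 0, 5] = (0 7 12 14 2 16)(3 9 4 17 5 15)(8 11)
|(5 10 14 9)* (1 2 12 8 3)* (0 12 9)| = 10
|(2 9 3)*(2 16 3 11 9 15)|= |(2 15)(3 16)(9 11)|= 2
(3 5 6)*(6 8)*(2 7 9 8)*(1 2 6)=(1 2 7 9 8)(3 5 6)=[0, 2, 7, 5, 4, 6, 3, 9, 1, 8]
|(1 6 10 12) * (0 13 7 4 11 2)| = 12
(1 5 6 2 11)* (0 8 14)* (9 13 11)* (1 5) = [8, 1, 9, 3, 4, 6, 2, 7, 14, 13, 10, 5, 12, 11, 0] = (0 8 14)(2 9 13 11 5 6)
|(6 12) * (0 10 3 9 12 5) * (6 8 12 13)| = |(0 10 3 9 13 6 5)(8 12)| = 14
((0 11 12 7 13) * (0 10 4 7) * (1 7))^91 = (0 11 12)(1 7 13 10 4) = [11, 7, 2, 3, 1, 5, 6, 13, 8, 9, 4, 12, 0, 10]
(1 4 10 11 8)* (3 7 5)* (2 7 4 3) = [0, 3, 7, 4, 10, 2, 6, 5, 1, 9, 11, 8] = (1 3 4 10 11 8)(2 7 5)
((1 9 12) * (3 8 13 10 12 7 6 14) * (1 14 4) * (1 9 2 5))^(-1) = (1 5 2)(3 14 12 10 13 8)(4 6 7 9) = [0, 5, 1, 14, 6, 2, 7, 9, 3, 4, 13, 11, 10, 8, 12]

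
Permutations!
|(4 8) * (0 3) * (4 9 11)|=4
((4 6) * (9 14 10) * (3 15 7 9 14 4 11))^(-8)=[0, 1, 2, 11, 9, 5, 4, 15, 8, 7, 10, 6, 12, 13, 14, 3]=(3 11 6 4 9 7 15)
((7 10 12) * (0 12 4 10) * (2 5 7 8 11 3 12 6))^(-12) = (12)(0 5 6 7 2) = [5, 1, 0, 3, 4, 6, 7, 2, 8, 9, 10, 11, 12]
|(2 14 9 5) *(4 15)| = 4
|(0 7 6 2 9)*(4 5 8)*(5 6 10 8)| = 8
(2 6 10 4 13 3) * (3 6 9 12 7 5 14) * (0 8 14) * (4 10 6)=[8, 1, 9, 2, 13, 0, 6, 5, 14, 12, 10, 11, 7, 4, 3]=(0 8 14 3 2 9 12 7 5)(4 13)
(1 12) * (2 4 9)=(1 12)(2 4 9)=[0, 12, 4, 3, 9, 5, 6, 7, 8, 2, 10, 11, 1]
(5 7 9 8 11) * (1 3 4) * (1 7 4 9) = [0, 3, 2, 9, 7, 4, 6, 1, 11, 8, 10, 5] = (1 3 9 8 11 5 4 7)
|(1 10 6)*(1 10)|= 2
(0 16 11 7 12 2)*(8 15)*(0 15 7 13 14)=[16, 1, 15, 3, 4, 5, 6, 12, 7, 9, 10, 13, 2, 14, 0, 8, 11]=(0 16 11 13 14)(2 15 8 7 12)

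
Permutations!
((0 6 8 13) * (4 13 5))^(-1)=(0 13 4 5 8 6)=[13, 1, 2, 3, 5, 8, 0, 7, 6, 9, 10, 11, 12, 4]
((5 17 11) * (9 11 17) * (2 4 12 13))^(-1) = (17)(2 13 12 4)(5 11 9) = [0, 1, 13, 3, 2, 11, 6, 7, 8, 5, 10, 9, 4, 12, 14, 15, 16, 17]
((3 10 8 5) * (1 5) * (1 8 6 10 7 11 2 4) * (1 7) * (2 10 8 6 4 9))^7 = [0, 5, 9, 1, 10, 3, 8, 4, 6, 2, 11, 7] = (1 5 3)(2 9)(4 10 11 7)(6 8)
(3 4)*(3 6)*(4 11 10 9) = [0, 1, 2, 11, 6, 5, 3, 7, 8, 4, 9, 10] = (3 11 10 9 4 6)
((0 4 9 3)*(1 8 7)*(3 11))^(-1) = (0 3 11 9 4)(1 7 8) = [3, 7, 2, 11, 0, 5, 6, 8, 1, 4, 10, 9]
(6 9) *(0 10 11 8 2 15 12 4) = (0 10 11 8 2 15 12 4)(6 9) = [10, 1, 15, 3, 0, 5, 9, 7, 2, 6, 11, 8, 4, 13, 14, 12]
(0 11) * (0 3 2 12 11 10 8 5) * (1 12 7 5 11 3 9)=[10, 12, 7, 2, 4, 0, 6, 5, 11, 1, 8, 9, 3]=(0 10 8 11 9 1 12 3 2 7 5)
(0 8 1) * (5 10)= (0 8 1)(5 10)= [8, 0, 2, 3, 4, 10, 6, 7, 1, 9, 5]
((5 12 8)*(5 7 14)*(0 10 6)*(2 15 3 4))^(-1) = [6, 1, 4, 15, 3, 14, 10, 8, 12, 9, 0, 11, 5, 13, 7, 2] = (0 6 10)(2 4 3 15)(5 14 7 8 12)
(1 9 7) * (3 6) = (1 9 7)(3 6) = [0, 9, 2, 6, 4, 5, 3, 1, 8, 7]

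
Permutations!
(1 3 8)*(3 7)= [0, 7, 2, 8, 4, 5, 6, 3, 1]= (1 7 3 8)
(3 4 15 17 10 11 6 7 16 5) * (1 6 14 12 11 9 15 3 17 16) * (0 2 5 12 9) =(0 2 5 17 10)(1 6 7)(3 4)(9 15 16 12 11 14) =[2, 6, 5, 4, 3, 17, 7, 1, 8, 15, 0, 14, 11, 13, 9, 16, 12, 10]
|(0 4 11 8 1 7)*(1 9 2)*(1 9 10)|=|(0 4 11 8 10 1 7)(2 9)|=14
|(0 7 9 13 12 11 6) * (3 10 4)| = 21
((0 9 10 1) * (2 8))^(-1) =[1, 10, 8, 3, 4, 5, 6, 7, 2, 0, 9] =(0 1 10 9)(2 8)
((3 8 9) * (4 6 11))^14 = [0, 1, 2, 9, 11, 5, 4, 7, 3, 8, 10, 6] = (3 9 8)(4 11 6)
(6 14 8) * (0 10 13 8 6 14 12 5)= (0 10 13 8 14 6 12 5)= [10, 1, 2, 3, 4, 0, 12, 7, 14, 9, 13, 11, 5, 8, 6]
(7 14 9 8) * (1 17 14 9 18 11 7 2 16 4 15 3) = (1 17 14 18 11 7 9 8 2 16 4 15 3) = [0, 17, 16, 1, 15, 5, 6, 9, 2, 8, 10, 7, 12, 13, 18, 3, 4, 14, 11]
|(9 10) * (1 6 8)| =|(1 6 8)(9 10)| =6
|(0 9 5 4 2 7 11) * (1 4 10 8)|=10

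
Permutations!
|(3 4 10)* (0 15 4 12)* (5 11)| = 6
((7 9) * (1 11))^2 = (11) = [0, 1, 2, 3, 4, 5, 6, 7, 8, 9, 10, 11]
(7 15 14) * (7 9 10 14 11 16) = (7 15 11 16)(9 10 14) = [0, 1, 2, 3, 4, 5, 6, 15, 8, 10, 14, 16, 12, 13, 9, 11, 7]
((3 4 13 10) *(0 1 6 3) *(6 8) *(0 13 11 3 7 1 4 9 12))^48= (13)= [0, 1, 2, 3, 4, 5, 6, 7, 8, 9, 10, 11, 12, 13]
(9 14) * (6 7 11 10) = (6 7 11 10)(9 14) = [0, 1, 2, 3, 4, 5, 7, 11, 8, 14, 6, 10, 12, 13, 9]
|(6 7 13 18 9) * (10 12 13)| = |(6 7 10 12 13 18 9)| = 7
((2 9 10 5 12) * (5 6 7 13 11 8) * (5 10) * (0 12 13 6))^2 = (0 2 5 11 10 12 9 13 8) = [2, 1, 5, 3, 4, 11, 6, 7, 0, 13, 12, 10, 9, 8]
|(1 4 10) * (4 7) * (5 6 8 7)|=|(1 5 6 8 7 4 10)|=7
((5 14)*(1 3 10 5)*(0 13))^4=(1 14 5 10 3)=[0, 14, 2, 1, 4, 10, 6, 7, 8, 9, 3, 11, 12, 13, 5]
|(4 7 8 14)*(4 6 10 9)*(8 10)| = |(4 7 10 9)(6 8 14)| = 12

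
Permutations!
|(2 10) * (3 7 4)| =|(2 10)(3 7 4)| =6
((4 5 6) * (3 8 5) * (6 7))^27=(3 7)(4 5)(6 8)=[0, 1, 2, 7, 5, 4, 8, 3, 6]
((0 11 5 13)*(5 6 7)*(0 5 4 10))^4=(13)(0 4 6)(7 11 10)=[4, 1, 2, 3, 6, 5, 0, 11, 8, 9, 7, 10, 12, 13]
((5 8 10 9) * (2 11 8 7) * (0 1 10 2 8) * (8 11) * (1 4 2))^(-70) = (11) = [0, 1, 2, 3, 4, 5, 6, 7, 8, 9, 10, 11]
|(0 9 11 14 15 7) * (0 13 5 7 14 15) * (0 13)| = |(0 9 11 15 14 13 5 7)| = 8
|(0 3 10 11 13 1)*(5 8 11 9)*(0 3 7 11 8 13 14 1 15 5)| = |(0 7 11 14 1 3 10 9)(5 13 15)| = 24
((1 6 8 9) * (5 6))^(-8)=(1 6 9 5 8)=[0, 6, 2, 3, 4, 8, 9, 7, 1, 5]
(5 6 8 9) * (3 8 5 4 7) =[0, 1, 2, 8, 7, 6, 5, 3, 9, 4] =(3 8 9 4 7)(5 6)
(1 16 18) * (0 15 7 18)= (0 15 7 18 1 16)= [15, 16, 2, 3, 4, 5, 6, 18, 8, 9, 10, 11, 12, 13, 14, 7, 0, 17, 1]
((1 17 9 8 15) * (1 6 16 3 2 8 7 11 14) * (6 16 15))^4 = (1 11 9)(2 16 6)(3 15 8)(7 17 14) = [0, 11, 16, 15, 4, 5, 2, 17, 3, 1, 10, 9, 12, 13, 7, 8, 6, 14]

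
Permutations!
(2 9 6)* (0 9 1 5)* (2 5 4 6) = (0 9 2 1 4 6 5) = [9, 4, 1, 3, 6, 0, 5, 7, 8, 2]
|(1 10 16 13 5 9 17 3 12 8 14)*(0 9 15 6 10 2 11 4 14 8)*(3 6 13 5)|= 55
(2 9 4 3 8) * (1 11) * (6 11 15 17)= (1 15 17 6 11)(2 9 4 3 8)= [0, 15, 9, 8, 3, 5, 11, 7, 2, 4, 10, 1, 12, 13, 14, 17, 16, 6]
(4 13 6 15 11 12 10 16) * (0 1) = (0 1)(4 13 6 15 11 12 10 16) = [1, 0, 2, 3, 13, 5, 15, 7, 8, 9, 16, 12, 10, 6, 14, 11, 4]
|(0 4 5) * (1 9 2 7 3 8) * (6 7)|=21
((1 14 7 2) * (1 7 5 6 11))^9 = (1 11 6 5 14)(2 7) = [0, 11, 7, 3, 4, 14, 5, 2, 8, 9, 10, 6, 12, 13, 1]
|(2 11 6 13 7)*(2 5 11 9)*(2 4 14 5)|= 9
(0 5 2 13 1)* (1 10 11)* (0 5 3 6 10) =(0 3 6 10 11 1 5 2 13) =[3, 5, 13, 6, 4, 2, 10, 7, 8, 9, 11, 1, 12, 0]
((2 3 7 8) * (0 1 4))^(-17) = (0 1 4)(2 8 7 3) = [1, 4, 8, 2, 0, 5, 6, 3, 7]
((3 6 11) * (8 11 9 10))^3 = (3 10)(6 8)(9 11) = [0, 1, 2, 10, 4, 5, 8, 7, 6, 11, 3, 9]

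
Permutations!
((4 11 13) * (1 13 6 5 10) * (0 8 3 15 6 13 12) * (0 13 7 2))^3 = (0 15 10 13 7 8 6 1 4 2 3 5 12 11) = [15, 4, 3, 5, 2, 12, 1, 8, 6, 9, 13, 0, 11, 7, 14, 10]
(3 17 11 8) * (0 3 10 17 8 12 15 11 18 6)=(0 3 8 10 17 18 6)(11 12 15)=[3, 1, 2, 8, 4, 5, 0, 7, 10, 9, 17, 12, 15, 13, 14, 11, 16, 18, 6]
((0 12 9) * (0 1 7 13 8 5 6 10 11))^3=(0 1 8 10 12 7 5 11 9 13 6)=[1, 8, 2, 3, 4, 11, 0, 5, 10, 13, 12, 9, 7, 6]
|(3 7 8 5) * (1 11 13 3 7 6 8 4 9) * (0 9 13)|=28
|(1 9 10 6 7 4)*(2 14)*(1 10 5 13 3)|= 20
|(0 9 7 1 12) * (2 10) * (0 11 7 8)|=12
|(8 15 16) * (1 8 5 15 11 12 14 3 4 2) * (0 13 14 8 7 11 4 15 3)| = |(0 13 14)(1 7 11 12 8 4 2)(3 15 16 5)| = 84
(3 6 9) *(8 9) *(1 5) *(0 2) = (0 2)(1 5)(3 6 8 9) = [2, 5, 0, 6, 4, 1, 8, 7, 9, 3]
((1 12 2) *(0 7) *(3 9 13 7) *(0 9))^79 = [3, 12, 1, 0, 4, 5, 6, 9, 8, 13, 10, 11, 2, 7] = (0 3)(1 12 2)(7 9 13)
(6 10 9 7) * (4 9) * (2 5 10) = (2 5 10 4 9 7 6) = [0, 1, 5, 3, 9, 10, 2, 6, 8, 7, 4]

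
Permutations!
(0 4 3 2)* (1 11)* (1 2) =[4, 11, 0, 1, 3, 5, 6, 7, 8, 9, 10, 2] =(0 4 3 1 11 2)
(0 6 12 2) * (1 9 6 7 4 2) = (0 7 4 2)(1 9 6 12) = [7, 9, 0, 3, 2, 5, 12, 4, 8, 6, 10, 11, 1]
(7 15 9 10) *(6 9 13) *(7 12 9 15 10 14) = (6 15 13)(7 10 12 9 14) = [0, 1, 2, 3, 4, 5, 15, 10, 8, 14, 12, 11, 9, 6, 7, 13]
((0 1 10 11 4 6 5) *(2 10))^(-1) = (0 5 6 4 11 10 2 1) = [5, 0, 1, 3, 11, 6, 4, 7, 8, 9, 2, 10]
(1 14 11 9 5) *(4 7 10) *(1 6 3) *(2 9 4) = (1 14 11 4 7 10 2 9 5 6 3) = [0, 14, 9, 1, 7, 6, 3, 10, 8, 5, 2, 4, 12, 13, 11]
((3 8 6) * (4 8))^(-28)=[0, 1, 2, 3, 4, 5, 6, 7, 8]=(8)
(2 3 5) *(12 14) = (2 3 5)(12 14) = [0, 1, 3, 5, 4, 2, 6, 7, 8, 9, 10, 11, 14, 13, 12]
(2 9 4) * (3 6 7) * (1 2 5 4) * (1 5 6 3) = (1 2 9 5 4 6 7) = [0, 2, 9, 3, 6, 4, 7, 1, 8, 5]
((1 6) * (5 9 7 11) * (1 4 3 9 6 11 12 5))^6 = (3 4 6 5 12 7 9) = [0, 1, 2, 4, 6, 12, 5, 9, 8, 3, 10, 11, 7]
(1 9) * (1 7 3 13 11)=(1 9 7 3 13 11)=[0, 9, 2, 13, 4, 5, 6, 3, 8, 7, 10, 1, 12, 11]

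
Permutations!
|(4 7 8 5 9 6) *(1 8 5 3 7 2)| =|(1 8 3 7 5 9 6 4 2)| =9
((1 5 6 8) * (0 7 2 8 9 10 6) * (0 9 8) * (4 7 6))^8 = (0 7 10 5 8)(1 6 2 4 9) = [7, 6, 4, 3, 9, 8, 2, 10, 0, 1, 5]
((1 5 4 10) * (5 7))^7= (1 5 10 7 4)= [0, 5, 2, 3, 1, 10, 6, 4, 8, 9, 7]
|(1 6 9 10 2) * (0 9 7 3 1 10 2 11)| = |(0 9 2 10 11)(1 6 7 3)| = 20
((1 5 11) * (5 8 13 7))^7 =(1 8 13 7 5 11) =[0, 8, 2, 3, 4, 11, 6, 5, 13, 9, 10, 1, 12, 7]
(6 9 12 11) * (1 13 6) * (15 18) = (1 13 6 9 12 11)(15 18) = [0, 13, 2, 3, 4, 5, 9, 7, 8, 12, 10, 1, 11, 6, 14, 18, 16, 17, 15]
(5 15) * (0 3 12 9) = (0 3 12 9)(5 15) = [3, 1, 2, 12, 4, 15, 6, 7, 8, 0, 10, 11, 9, 13, 14, 5]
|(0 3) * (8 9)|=2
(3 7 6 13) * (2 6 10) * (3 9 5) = (2 6 13 9 5 3 7 10) = [0, 1, 6, 7, 4, 3, 13, 10, 8, 5, 2, 11, 12, 9]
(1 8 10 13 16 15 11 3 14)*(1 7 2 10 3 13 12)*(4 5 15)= [0, 8, 10, 14, 5, 15, 6, 2, 3, 9, 12, 13, 1, 16, 7, 11, 4]= (1 8 3 14 7 2 10 12)(4 5 15 11 13 16)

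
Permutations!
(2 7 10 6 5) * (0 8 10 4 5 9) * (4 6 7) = (0 8 10 7 6 9)(2 4 5) = [8, 1, 4, 3, 5, 2, 9, 6, 10, 0, 7]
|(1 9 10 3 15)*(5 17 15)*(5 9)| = 12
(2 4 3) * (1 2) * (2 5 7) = (1 5 7 2 4 3) = [0, 5, 4, 1, 3, 7, 6, 2]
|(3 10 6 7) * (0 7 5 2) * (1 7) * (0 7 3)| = 8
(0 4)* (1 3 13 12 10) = (0 4)(1 3 13 12 10) = [4, 3, 2, 13, 0, 5, 6, 7, 8, 9, 1, 11, 10, 12]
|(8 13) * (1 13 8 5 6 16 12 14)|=7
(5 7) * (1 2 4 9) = (1 2 4 9)(5 7) = [0, 2, 4, 3, 9, 7, 6, 5, 8, 1]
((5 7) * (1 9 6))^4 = [0, 9, 2, 3, 4, 5, 1, 7, 8, 6] = (1 9 6)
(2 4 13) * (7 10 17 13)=(2 4 7 10 17 13)=[0, 1, 4, 3, 7, 5, 6, 10, 8, 9, 17, 11, 12, 2, 14, 15, 16, 13]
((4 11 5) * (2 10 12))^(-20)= (2 10 12)(4 11 5)= [0, 1, 10, 3, 11, 4, 6, 7, 8, 9, 12, 5, 2]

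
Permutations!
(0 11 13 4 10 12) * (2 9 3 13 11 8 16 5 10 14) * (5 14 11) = (0 8 16 14 2 9 3 13 4 11 5 10 12) = [8, 1, 9, 13, 11, 10, 6, 7, 16, 3, 12, 5, 0, 4, 2, 15, 14]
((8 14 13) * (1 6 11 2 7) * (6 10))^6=[0, 1, 2, 3, 4, 5, 6, 7, 8, 9, 10, 11, 12, 13, 14]=(14)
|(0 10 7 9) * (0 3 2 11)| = 7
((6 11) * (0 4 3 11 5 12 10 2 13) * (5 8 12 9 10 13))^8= [0, 1, 2, 3, 4, 5, 6, 7, 8, 9, 10, 11, 12, 13]= (13)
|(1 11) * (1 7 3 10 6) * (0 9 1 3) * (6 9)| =8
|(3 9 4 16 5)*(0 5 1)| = |(0 5 3 9 4 16 1)| = 7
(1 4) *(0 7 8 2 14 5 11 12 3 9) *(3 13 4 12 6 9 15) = (0 7 8 2 14 5 11 6 9)(1 12 13 4)(3 15) = [7, 12, 14, 15, 1, 11, 9, 8, 2, 0, 10, 6, 13, 4, 5, 3]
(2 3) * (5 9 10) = (2 3)(5 9 10) = [0, 1, 3, 2, 4, 9, 6, 7, 8, 10, 5]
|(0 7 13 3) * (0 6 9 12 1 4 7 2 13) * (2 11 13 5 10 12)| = 13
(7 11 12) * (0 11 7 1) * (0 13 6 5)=(0 11 12 1 13 6 5)=[11, 13, 2, 3, 4, 0, 5, 7, 8, 9, 10, 12, 1, 6]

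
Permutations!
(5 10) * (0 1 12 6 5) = [1, 12, 2, 3, 4, 10, 5, 7, 8, 9, 0, 11, 6] = (0 1 12 6 5 10)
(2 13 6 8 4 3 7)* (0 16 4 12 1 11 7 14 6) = (0 16 4 3 14 6 8 12 1 11 7 2 13) = [16, 11, 13, 14, 3, 5, 8, 2, 12, 9, 10, 7, 1, 0, 6, 15, 4]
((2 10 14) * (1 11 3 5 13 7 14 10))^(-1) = [0, 2, 14, 11, 4, 3, 6, 13, 8, 9, 10, 1, 12, 5, 7] = (1 2 14 7 13 5 3 11)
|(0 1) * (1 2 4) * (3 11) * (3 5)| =12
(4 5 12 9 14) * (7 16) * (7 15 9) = [0, 1, 2, 3, 5, 12, 6, 16, 8, 14, 10, 11, 7, 13, 4, 9, 15] = (4 5 12 7 16 15 9 14)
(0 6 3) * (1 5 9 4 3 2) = (0 6 2 1 5 9 4 3) = [6, 5, 1, 0, 3, 9, 2, 7, 8, 4]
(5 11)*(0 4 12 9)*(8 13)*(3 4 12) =(0 12 9)(3 4)(5 11)(8 13) =[12, 1, 2, 4, 3, 11, 6, 7, 13, 0, 10, 5, 9, 8]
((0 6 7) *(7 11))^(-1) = [7, 1, 2, 3, 4, 5, 0, 11, 8, 9, 10, 6] = (0 7 11 6)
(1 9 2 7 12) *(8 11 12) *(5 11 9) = (1 5 11 12)(2 7 8 9) = [0, 5, 7, 3, 4, 11, 6, 8, 9, 2, 10, 12, 1]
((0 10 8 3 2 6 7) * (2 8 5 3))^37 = (0 2 5 7 8 10 6 3) = [2, 1, 5, 0, 4, 7, 3, 8, 10, 9, 6]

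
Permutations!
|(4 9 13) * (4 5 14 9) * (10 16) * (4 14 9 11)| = 6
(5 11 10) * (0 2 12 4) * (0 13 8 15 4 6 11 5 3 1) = [2, 0, 12, 1, 13, 5, 11, 7, 15, 9, 3, 10, 6, 8, 14, 4] = (0 2 12 6 11 10 3 1)(4 13 8 15)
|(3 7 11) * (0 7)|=4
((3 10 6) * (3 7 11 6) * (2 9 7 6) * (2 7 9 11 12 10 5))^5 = [0, 1, 3, 12, 4, 10, 6, 2, 8, 9, 7, 5, 11] = (2 3 12 11 5 10 7)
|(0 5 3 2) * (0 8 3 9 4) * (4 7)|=15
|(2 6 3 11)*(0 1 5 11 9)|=8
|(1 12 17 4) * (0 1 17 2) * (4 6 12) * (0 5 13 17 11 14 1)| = |(1 4 11 14)(2 5 13 17 6 12)| = 12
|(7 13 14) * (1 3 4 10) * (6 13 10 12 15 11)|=11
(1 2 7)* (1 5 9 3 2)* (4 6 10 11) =[0, 1, 7, 2, 6, 9, 10, 5, 8, 3, 11, 4] =(2 7 5 9 3)(4 6 10 11)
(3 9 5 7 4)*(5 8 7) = (3 9 8 7 4) = [0, 1, 2, 9, 3, 5, 6, 4, 7, 8]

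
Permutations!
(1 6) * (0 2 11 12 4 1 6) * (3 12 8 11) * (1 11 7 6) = (0 2 3 12 4 11 8 7 6 1) = [2, 0, 3, 12, 11, 5, 1, 6, 7, 9, 10, 8, 4]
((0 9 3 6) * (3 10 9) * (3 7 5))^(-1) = (0 6 3 5 7)(9 10) = [6, 1, 2, 5, 4, 7, 3, 0, 8, 10, 9]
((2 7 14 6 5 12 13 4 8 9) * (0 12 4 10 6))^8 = [9, 1, 5, 3, 13, 12, 0, 4, 10, 6, 14, 11, 2, 7, 8] = (0 9 6)(2 5 12)(4 13 7)(8 10 14)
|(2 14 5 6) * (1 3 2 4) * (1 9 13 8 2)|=|(1 3)(2 14 5 6 4 9 13 8)|=8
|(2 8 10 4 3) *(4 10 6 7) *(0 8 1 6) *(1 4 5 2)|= 14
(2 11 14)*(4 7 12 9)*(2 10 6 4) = (2 11 14 10 6 4 7 12 9) = [0, 1, 11, 3, 7, 5, 4, 12, 8, 2, 6, 14, 9, 13, 10]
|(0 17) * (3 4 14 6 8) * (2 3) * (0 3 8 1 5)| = 8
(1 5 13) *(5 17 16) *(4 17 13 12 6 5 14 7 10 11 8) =(1 13)(4 17 16 14 7 10 11 8)(5 12 6) =[0, 13, 2, 3, 17, 12, 5, 10, 4, 9, 11, 8, 6, 1, 7, 15, 14, 16]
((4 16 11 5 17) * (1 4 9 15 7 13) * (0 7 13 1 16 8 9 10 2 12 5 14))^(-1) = (0 14 11 16 13 15 9 8 4 1 7)(2 10 17 5 12) = [14, 7, 10, 3, 1, 12, 6, 0, 4, 8, 17, 16, 2, 15, 11, 9, 13, 5]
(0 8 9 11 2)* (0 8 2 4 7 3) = (0 2 8 9 11 4 7 3) = [2, 1, 8, 0, 7, 5, 6, 3, 9, 11, 10, 4]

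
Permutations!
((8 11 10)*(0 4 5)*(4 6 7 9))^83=(0 5 4 9 7 6)(8 10 11)=[5, 1, 2, 3, 9, 4, 0, 6, 10, 7, 11, 8]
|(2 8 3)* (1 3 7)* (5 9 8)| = 7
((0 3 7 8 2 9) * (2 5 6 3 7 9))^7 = (9) = [0, 1, 2, 3, 4, 5, 6, 7, 8, 9]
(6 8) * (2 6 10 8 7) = (2 6 7)(8 10) = [0, 1, 6, 3, 4, 5, 7, 2, 10, 9, 8]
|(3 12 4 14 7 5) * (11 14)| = |(3 12 4 11 14 7 5)| = 7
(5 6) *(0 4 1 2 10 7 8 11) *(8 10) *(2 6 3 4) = (0 2 8 11)(1 6 5 3 4)(7 10) = [2, 6, 8, 4, 1, 3, 5, 10, 11, 9, 7, 0]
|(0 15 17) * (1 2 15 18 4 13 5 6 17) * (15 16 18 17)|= 18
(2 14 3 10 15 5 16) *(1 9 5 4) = [0, 9, 14, 10, 1, 16, 6, 7, 8, 5, 15, 11, 12, 13, 3, 4, 2] = (1 9 5 16 2 14 3 10 15 4)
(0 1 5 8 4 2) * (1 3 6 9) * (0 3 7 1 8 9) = (0 7 1 5 9 8 4 2 3 6) = [7, 5, 3, 6, 2, 9, 0, 1, 4, 8]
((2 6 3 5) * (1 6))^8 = [0, 5, 3, 1, 4, 6, 2] = (1 5 6 2 3)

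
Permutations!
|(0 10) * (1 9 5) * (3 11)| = 6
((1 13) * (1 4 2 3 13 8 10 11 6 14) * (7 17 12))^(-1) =(1 14 6 11 10 8)(2 4 13 3)(7 12 17) =[0, 14, 4, 2, 13, 5, 11, 12, 1, 9, 8, 10, 17, 3, 6, 15, 16, 7]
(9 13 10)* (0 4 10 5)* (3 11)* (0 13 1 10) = (0 4)(1 10 9)(3 11)(5 13) = [4, 10, 2, 11, 0, 13, 6, 7, 8, 1, 9, 3, 12, 5]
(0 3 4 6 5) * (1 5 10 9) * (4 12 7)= (0 3 12 7 4 6 10 9 1 5)= [3, 5, 2, 12, 6, 0, 10, 4, 8, 1, 9, 11, 7]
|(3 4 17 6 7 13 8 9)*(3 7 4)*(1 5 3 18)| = 12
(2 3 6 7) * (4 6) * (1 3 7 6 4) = [0, 3, 7, 1, 4, 5, 6, 2] = (1 3)(2 7)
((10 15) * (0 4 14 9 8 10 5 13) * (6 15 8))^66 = (0 14 6 5)(4 9 15 13) = [14, 1, 2, 3, 9, 0, 5, 7, 8, 15, 10, 11, 12, 4, 6, 13]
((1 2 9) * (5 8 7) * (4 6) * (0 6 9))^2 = (0 4 1)(2 6 9)(5 7 8) = [4, 0, 6, 3, 1, 7, 9, 8, 5, 2]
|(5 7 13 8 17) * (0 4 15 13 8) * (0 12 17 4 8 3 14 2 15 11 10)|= |(0 8 4 11 10)(2 15 13 12 17 5 7 3 14)|= 45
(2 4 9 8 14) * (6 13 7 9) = (2 4 6 13 7 9 8 14) = [0, 1, 4, 3, 6, 5, 13, 9, 14, 8, 10, 11, 12, 7, 2]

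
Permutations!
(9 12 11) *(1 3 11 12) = [0, 3, 2, 11, 4, 5, 6, 7, 8, 1, 10, 9, 12] = (12)(1 3 11 9)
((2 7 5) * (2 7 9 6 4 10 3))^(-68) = [0, 1, 10, 4, 9, 5, 2, 7, 8, 3, 6] = (2 10 6)(3 4 9)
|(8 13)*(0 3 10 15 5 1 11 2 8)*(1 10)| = |(0 3 1 11 2 8 13)(5 10 15)| = 21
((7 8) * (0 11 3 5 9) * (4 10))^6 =(0 11 3 5 9) =[11, 1, 2, 5, 4, 9, 6, 7, 8, 0, 10, 3]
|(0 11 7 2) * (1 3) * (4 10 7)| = |(0 11 4 10 7 2)(1 3)| = 6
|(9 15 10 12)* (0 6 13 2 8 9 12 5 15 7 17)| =24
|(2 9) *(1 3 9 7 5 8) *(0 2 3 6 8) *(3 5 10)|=|(0 2 7 10 3 9 5)(1 6 8)|=21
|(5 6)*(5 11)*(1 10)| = |(1 10)(5 6 11)| = 6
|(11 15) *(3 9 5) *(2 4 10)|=6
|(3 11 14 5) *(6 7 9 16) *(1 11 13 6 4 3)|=|(1 11 14 5)(3 13 6 7 9 16 4)|=28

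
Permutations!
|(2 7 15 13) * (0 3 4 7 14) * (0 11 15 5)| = 5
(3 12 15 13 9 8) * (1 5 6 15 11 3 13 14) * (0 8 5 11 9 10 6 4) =(0 8 13 10 6 15 14 1 11 3 12 9 5 4) =[8, 11, 2, 12, 0, 4, 15, 7, 13, 5, 6, 3, 9, 10, 1, 14]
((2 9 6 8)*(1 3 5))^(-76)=(9)(1 5 3)=[0, 5, 2, 1, 4, 3, 6, 7, 8, 9]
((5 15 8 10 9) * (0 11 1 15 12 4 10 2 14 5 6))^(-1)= [6, 11, 8, 3, 12, 14, 9, 7, 15, 10, 4, 0, 5, 13, 2, 1]= (0 6 9 10 4 12 5 14 2 8 15 1 11)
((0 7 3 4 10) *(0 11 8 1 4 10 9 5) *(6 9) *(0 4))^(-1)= [1, 8, 2, 7, 5, 9, 4, 0, 11, 6, 3, 10]= (0 1 8 11 10 3 7)(4 5 9 6)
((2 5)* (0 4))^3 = [4, 1, 5, 3, 0, 2] = (0 4)(2 5)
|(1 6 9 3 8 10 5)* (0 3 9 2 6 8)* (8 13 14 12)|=14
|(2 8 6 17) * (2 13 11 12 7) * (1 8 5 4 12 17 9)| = 60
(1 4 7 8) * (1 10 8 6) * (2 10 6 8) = (1 4 7 8 6)(2 10) = [0, 4, 10, 3, 7, 5, 1, 8, 6, 9, 2]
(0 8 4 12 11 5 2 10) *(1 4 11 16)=(0 8 11 5 2 10)(1 4 12 16)=[8, 4, 10, 3, 12, 2, 6, 7, 11, 9, 0, 5, 16, 13, 14, 15, 1]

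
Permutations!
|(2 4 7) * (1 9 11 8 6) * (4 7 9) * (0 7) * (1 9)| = |(0 7 2)(1 4)(6 9 11 8)| = 12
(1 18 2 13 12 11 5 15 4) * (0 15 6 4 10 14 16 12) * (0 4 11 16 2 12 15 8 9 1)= (0 8 9 1 18 12 16 15 10 14 2 13 4)(5 6 11)= [8, 18, 13, 3, 0, 6, 11, 7, 9, 1, 14, 5, 16, 4, 2, 10, 15, 17, 12]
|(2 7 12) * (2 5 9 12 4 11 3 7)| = |(3 7 4 11)(5 9 12)| = 12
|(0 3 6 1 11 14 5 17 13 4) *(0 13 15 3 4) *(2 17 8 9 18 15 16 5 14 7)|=|(0 4 13)(1 11 7 2 17 16 5 8 9 18 15 3 6)|=39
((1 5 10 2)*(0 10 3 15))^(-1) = [15, 2, 10, 5, 4, 1, 6, 7, 8, 9, 0, 11, 12, 13, 14, 3] = (0 15 3 5 1 2 10)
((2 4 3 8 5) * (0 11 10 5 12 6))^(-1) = (0 6 12 8 3 4 2 5 10 11) = [6, 1, 5, 4, 2, 10, 12, 7, 3, 9, 11, 0, 8]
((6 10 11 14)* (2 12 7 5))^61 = (2 12 7 5)(6 10 11 14) = [0, 1, 12, 3, 4, 2, 10, 5, 8, 9, 11, 14, 7, 13, 6]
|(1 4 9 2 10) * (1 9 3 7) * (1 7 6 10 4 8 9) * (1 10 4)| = |(10)(1 8 9 2)(3 6 4)| = 12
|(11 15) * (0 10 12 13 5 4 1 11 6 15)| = 8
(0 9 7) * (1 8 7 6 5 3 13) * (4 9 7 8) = (0 7)(1 4 9 6 5 3 13) = [7, 4, 2, 13, 9, 3, 5, 0, 8, 6, 10, 11, 12, 1]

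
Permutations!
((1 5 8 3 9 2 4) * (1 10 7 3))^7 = [0, 5, 4, 9, 10, 8, 6, 3, 1, 2, 7] = (1 5 8)(2 4 10 7 3 9)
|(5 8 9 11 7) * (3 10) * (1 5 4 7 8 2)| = 6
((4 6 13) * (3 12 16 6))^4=[0, 1, 2, 13, 6, 5, 12, 7, 8, 9, 10, 11, 4, 16, 14, 15, 3]=(3 13 16)(4 6 12)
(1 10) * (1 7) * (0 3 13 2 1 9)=(0 3 13 2 1 10 7 9)=[3, 10, 1, 13, 4, 5, 6, 9, 8, 0, 7, 11, 12, 2]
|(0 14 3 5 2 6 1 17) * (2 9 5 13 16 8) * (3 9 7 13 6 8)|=22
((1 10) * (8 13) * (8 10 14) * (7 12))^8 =[0, 13, 2, 3, 4, 5, 6, 7, 1, 9, 8, 11, 12, 14, 10] =(1 13 14 10 8)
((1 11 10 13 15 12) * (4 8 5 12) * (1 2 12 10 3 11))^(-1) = (2 12)(3 11)(4 15 13 10 5 8) = [0, 1, 12, 11, 15, 8, 6, 7, 4, 9, 5, 3, 2, 10, 14, 13]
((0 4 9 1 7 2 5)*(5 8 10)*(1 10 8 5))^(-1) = (0 5 2 7 1 10 9 4) = [5, 10, 7, 3, 0, 2, 6, 1, 8, 4, 9]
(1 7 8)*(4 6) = (1 7 8)(4 6) = [0, 7, 2, 3, 6, 5, 4, 8, 1]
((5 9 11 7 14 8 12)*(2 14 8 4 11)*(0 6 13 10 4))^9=[5, 1, 8, 3, 0, 11, 9, 13, 10, 7, 14, 6, 4, 2, 12]=(0 5 11 6 9 7 13 2 8 10 14 12 4)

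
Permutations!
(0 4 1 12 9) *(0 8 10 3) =(0 4 1 12 9 8 10 3) =[4, 12, 2, 0, 1, 5, 6, 7, 10, 8, 3, 11, 9]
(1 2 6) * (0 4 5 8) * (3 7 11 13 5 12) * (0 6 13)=(0 4 12 3 7 11)(1 2 13 5 8 6)=[4, 2, 13, 7, 12, 8, 1, 11, 6, 9, 10, 0, 3, 5]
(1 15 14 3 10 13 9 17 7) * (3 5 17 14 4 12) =(1 15 4 12 3 10 13 9 14 5 17 7) =[0, 15, 2, 10, 12, 17, 6, 1, 8, 14, 13, 11, 3, 9, 5, 4, 16, 7]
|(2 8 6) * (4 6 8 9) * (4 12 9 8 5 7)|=|(2 8 5 7 4 6)(9 12)|=6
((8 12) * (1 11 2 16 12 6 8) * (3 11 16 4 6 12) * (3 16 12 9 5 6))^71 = (16)(1 12)(2 11 3 4)(5 9 8 6) = [0, 12, 11, 4, 2, 9, 5, 7, 6, 8, 10, 3, 1, 13, 14, 15, 16]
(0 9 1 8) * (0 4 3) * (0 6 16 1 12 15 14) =[9, 8, 2, 6, 3, 5, 16, 7, 4, 12, 10, 11, 15, 13, 0, 14, 1] =(0 9 12 15 14)(1 8 4 3 6 16)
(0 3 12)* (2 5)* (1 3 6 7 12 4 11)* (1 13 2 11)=(0 6 7 12)(1 3 4)(2 5 11 13)=[6, 3, 5, 4, 1, 11, 7, 12, 8, 9, 10, 13, 0, 2]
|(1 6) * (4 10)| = 2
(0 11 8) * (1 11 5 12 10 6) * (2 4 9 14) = [5, 11, 4, 3, 9, 12, 1, 7, 0, 14, 6, 8, 10, 13, 2] = (0 5 12 10 6 1 11 8)(2 4 9 14)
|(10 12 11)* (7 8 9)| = 3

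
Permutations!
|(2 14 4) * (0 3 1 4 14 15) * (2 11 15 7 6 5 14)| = |(0 3 1 4 11 15)(2 7 6 5 14)| = 30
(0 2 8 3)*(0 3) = (0 2 8) = [2, 1, 8, 3, 4, 5, 6, 7, 0]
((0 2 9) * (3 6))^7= (0 2 9)(3 6)= [2, 1, 9, 6, 4, 5, 3, 7, 8, 0]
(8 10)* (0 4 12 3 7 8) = (0 4 12 3 7 8 10) = [4, 1, 2, 7, 12, 5, 6, 8, 10, 9, 0, 11, 3]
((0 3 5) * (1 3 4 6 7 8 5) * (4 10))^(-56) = (10) = [0, 1, 2, 3, 4, 5, 6, 7, 8, 9, 10]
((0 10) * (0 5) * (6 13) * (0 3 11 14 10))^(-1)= (3 5 10 14 11)(6 13)= [0, 1, 2, 5, 4, 10, 13, 7, 8, 9, 14, 3, 12, 6, 11]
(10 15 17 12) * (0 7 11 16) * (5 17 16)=(0 7 11 5 17 12 10 15 16)=[7, 1, 2, 3, 4, 17, 6, 11, 8, 9, 15, 5, 10, 13, 14, 16, 0, 12]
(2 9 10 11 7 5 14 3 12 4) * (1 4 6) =[0, 4, 9, 12, 2, 14, 1, 5, 8, 10, 11, 7, 6, 13, 3] =(1 4 2 9 10 11 7 5 14 3 12 6)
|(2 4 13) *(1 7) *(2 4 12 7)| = |(1 2 12 7)(4 13)| = 4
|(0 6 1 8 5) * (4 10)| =10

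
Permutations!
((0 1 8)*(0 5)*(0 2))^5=[0, 1, 2, 3, 4, 5, 6, 7, 8]=(8)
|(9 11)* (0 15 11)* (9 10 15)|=|(0 9)(10 15 11)|=6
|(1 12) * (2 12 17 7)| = |(1 17 7 2 12)| = 5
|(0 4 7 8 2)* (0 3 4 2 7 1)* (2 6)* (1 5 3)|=12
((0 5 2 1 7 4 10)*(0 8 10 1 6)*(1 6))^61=[4, 5, 0, 3, 1, 6, 7, 2, 10, 9, 8]=(0 4 1 5 6 7 2)(8 10)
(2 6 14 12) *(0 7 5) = (0 7 5)(2 6 14 12) = [7, 1, 6, 3, 4, 0, 14, 5, 8, 9, 10, 11, 2, 13, 12]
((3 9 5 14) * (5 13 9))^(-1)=(3 14 5)(9 13)=[0, 1, 2, 14, 4, 3, 6, 7, 8, 13, 10, 11, 12, 9, 5]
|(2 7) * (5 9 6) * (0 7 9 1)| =7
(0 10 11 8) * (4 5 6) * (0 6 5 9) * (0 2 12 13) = (0 10 11 8 6 4 9 2 12 13) = [10, 1, 12, 3, 9, 5, 4, 7, 6, 2, 11, 8, 13, 0]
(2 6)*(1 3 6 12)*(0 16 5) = (0 16 5)(1 3 6 2 12) = [16, 3, 12, 6, 4, 0, 2, 7, 8, 9, 10, 11, 1, 13, 14, 15, 5]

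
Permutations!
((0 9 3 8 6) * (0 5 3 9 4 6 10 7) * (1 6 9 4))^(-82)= (0 10 3 6)(1 7 8 5)= [10, 7, 2, 6, 4, 1, 0, 8, 5, 9, 3]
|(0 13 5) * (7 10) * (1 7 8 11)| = 15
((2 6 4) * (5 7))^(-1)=[0, 1, 4, 3, 6, 7, 2, 5]=(2 4 6)(5 7)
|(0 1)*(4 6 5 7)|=4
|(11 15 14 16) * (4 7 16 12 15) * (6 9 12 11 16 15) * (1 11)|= |(16)(1 11 4 7 15 14)(6 9 12)|= 6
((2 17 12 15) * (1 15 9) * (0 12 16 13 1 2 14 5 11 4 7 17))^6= [9, 7, 12, 3, 15, 13, 6, 14, 8, 0, 10, 1, 2, 4, 16, 17, 11, 5]= (0 9)(1 7 14 16 11)(2 12)(4 15 17 5 13)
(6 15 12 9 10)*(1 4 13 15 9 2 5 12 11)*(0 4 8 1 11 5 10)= (0 4 13 15 5 12 2 10 6 9)(1 8)= [4, 8, 10, 3, 13, 12, 9, 7, 1, 0, 6, 11, 2, 15, 14, 5]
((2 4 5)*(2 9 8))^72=(2 5 8 4 9)=[0, 1, 5, 3, 9, 8, 6, 7, 4, 2]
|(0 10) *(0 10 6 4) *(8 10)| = |(0 6 4)(8 10)| = 6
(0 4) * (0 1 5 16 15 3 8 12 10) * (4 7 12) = (0 7 12 10)(1 5 16 15 3 8 4) = [7, 5, 2, 8, 1, 16, 6, 12, 4, 9, 0, 11, 10, 13, 14, 3, 15]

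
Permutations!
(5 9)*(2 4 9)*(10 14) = (2 4 9 5)(10 14) = [0, 1, 4, 3, 9, 2, 6, 7, 8, 5, 14, 11, 12, 13, 10]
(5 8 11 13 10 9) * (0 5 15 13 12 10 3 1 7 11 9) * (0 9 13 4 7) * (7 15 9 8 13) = (0 5 13 3 1)(4 15)(7 11 12 10 8) = [5, 0, 2, 1, 15, 13, 6, 11, 7, 9, 8, 12, 10, 3, 14, 4]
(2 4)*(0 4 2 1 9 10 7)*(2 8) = (0 4 1 9 10 7)(2 8) = [4, 9, 8, 3, 1, 5, 6, 0, 2, 10, 7]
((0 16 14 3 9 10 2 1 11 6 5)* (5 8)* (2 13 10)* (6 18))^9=(0 6 1 3)(2 14 5 18)(8 11 9 16)(10 13)=[6, 3, 14, 0, 4, 18, 1, 7, 11, 16, 13, 9, 12, 10, 5, 15, 8, 17, 2]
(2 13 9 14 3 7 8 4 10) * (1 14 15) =(1 14 3 7 8 4 10 2 13 9 15) =[0, 14, 13, 7, 10, 5, 6, 8, 4, 15, 2, 11, 12, 9, 3, 1]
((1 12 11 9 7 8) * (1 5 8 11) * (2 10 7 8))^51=[0, 12, 7, 3, 4, 10, 6, 9, 2, 5, 11, 8, 1]=(1 12)(2 7 9 5 10 11 8)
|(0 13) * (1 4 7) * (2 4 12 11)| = 6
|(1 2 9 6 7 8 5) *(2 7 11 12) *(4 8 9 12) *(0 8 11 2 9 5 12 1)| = 18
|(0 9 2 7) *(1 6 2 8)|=7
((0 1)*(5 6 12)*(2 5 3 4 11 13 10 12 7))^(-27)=(0 1)(2 5 6 7)(3 13)(4 10)(11 12)=[1, 0, 5, 13, 10, 6, 7, 2, 8, 9, 4, 12, 11, 3]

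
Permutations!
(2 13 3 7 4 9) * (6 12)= [0, 1, 13, 7, 9, 5, 12, 4, 8, 2, 10, 11, 6, 3]= (2 13 3 7 4 9)(6 12)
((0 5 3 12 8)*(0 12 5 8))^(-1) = (0 12 8)(3 5) = [12, 1, 2, 5, 4, 3, 6, 7, 0, 9, 10, 11, 8]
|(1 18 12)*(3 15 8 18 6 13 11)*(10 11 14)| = |(1 6 13 14 10 11 3 15 8 18 12)| = 11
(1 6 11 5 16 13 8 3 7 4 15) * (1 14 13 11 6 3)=[0, 3, 2, 7, 15, 16, 6, 4, 1, 9, 10, 5, 12, 8, 13, 14, 11]=(1 3 7 4 15 14 13 8)(5 16 11)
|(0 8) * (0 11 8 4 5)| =6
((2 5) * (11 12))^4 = (12) = [0, 1, 2, 3, 4, 5, 6, 7, 8, 9, 10, 11, 12]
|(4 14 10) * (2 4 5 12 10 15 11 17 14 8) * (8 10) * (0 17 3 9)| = |(0 17 14 15 11 3 9)(2 4 10 5 12 8)| = 42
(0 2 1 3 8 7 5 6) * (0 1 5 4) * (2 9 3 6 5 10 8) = (0 9 3 2 10 8 7 4)(1 6) = [9, 6, 10, 2, 0, 5, 1, 4, 7, 3, 8]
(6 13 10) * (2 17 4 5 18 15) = [0, 1, 17, 3, 5, 18, 13, 7, 8, 9, 6, 11, 12, 10, 14, 2, 16, 4, 15] = (2 17 4 5 18 15)(6 13 10)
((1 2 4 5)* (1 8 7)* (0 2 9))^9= (0 2 4 5 8 7 1 9)= [2, 9, 4, 3, 5, 8, 6, 1, 7, 0]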